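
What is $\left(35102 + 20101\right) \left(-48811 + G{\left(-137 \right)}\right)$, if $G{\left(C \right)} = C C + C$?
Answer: $-1665971337$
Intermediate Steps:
$G{\left(C \right)} = C + C^{2}$ ($G{\left(C \right)} = C^{2} + C = C + C^{2}$)
$\left(35102 + 20101\right) \left(-48811 + G{\left(-137 \right)}\right) = \left(35102 + 20101\right) \left(-48811 - 137 \left(1 - 137\right)\right) = 55203 \left(-48811 - -18632\right) = 55203 \left(-48811 + 18632\right) = 55203 \left(-30179\right) = -1665971337$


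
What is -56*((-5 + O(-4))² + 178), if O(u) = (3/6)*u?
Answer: -12712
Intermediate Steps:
O(u) = u/2 (O(u) = (3*(⅙))*u = u/2)
-56*((-5 + O(-4))² + 178) = -56*((-5 + (½)*(-4))² + 178) = -56*((-5 - 2)² + 178) = -56*((-7)² + 178) = -56*(49 + 178) = -56*227 = -12712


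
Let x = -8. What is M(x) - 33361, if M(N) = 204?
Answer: -33157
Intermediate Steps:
M(x) - 33361 = 204 - 33361 = -33157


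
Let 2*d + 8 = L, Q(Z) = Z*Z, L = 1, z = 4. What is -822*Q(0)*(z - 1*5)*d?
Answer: 0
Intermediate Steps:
Q(Z) = Z²
d = -7/2 (d = -4 + (½)*1 = -4 + ½ = -7/2 ≈ -3.5000)
-822*Q(0)*(z - 1*5)*d = -822*0²*(4 - 1*5)*(-7)/2 = -822*0*(4 - 5)*(-7)/2 = -822*0*(-1)*(-7)/2 = -0*(-7)/2 = -822*0 = 0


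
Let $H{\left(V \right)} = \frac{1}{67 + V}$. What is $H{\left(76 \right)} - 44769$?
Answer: $- \frac{6401966}{143} \approx -44769.0$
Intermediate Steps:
$H{\left(76 \right)} - 44769 = \frac{1}{67 + 76} - 44769 = \frac{1}{143} - 44769 = - \frac{6401966}{143}$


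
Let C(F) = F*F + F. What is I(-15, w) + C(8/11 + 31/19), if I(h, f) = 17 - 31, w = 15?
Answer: -265448/43681 ≈ -6.0770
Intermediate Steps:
I(h, f) = -14
C(F) = F + F² (C(F) = F² + F = F + F²)
I(-15, w) + C(8/11 + 31/19) = -14 + (8/11 + 31/19)*(1 + (8/11 + 31/19)) = -14 + 493*(1 + 493/209)/209 = -14 + (493/209)*(702/209) = -14 + 346086/43681 = -265448/43681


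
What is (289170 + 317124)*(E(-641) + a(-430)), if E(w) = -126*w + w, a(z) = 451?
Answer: 48852745344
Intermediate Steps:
E(w) = -125*w
(289170 + 317124)*(E(-641) + a(-430)) = (289170 + 317124)*(-125*(-641) + 451) = 606294*(80125 + 451) = 606294*80576 = 48852745344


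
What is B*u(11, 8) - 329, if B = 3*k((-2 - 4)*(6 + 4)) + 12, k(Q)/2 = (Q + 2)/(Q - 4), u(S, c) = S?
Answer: -2195/16 ≈ -137.19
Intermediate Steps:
k(Q) = 2*(2 + Q)/(-4 + Q) (k(Q) = 2*((Q + 2)/(Q - 4)) = 2*((2 + Q)/(-4 + Q)) = 2*(2 + Q)/(-4 + Q))
B = 279/16 (B = 3*(2*(2 + (-2 - 4)*(6 + 4))/(-4 + (-2 - 4)*(6 + 4))) + 12 = 3*(2*(2 - 6*10)/(-4 - 6*10)) + 12 = 3*(2*(2 - 60)/(-4 - 60)) + 12 = 3*(2*(-58)/(-64)) + 12 = 3*(2*(-1/64)*(-58)) + 12 = 3*(29/16) + 12 = 87/16 + 12 = 279/16 ≈ 17.438)
B*u(11, 8) - 329 = (279/16)*11 - 329 = 3069/16 - 329 = -2195/16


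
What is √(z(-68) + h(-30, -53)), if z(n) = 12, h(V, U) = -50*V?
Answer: 6*√42 ≈ 38.884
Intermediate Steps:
√(z(-68) + h(-30, -53)) = √(12 - 50*(-30)) = √(12 + 1500) = √1512 = 6*√42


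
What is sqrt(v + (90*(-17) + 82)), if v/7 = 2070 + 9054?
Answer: 2*sqrt(19105) ≈ 276.44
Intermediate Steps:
v = 77868 (v = 7*(2070 + 9054) = 7*11124 = 77868)
sqrt(v + (90*(-17) + 82)) = sqrt(77868 + (90*(-17) + 82)) = sqrt(77868 + (-1530 + 82)) = sqrt(77868 - 1448) = sqrt(76420) = 2*sqrt(19105)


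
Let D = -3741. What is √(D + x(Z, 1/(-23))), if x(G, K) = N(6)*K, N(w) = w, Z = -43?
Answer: 3*I*√219903/23 ≈ 61.166*I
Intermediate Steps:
x(G, K) = 6*K
√(D + x(Z, 1/(-23))) = √(-3741 + 6/(-23)) = √(-3741 + 6*(-1/23)) = √(-3741 - 6/23) = √(-86049/23) = 3*I*√219903/23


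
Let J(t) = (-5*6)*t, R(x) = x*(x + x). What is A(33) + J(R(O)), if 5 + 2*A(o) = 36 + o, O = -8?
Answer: -3808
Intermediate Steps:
R(x) = 2*x² (R(x) = x*(2*x) = 2*x²)
J(t) = -30*t
A(o) = 31/2 + o/2 (A(o) = -5/2 + (36 + o)/2 = -5/2 + (18 + o/2) = 31/2 + o/2)
A(33) + J(R(O)) = (31/2 + (½)*33) - 60*(-8)² = (31/2 + 33/2) - 60*64 = 32 - 30*128 = 32 - 3840 = -3808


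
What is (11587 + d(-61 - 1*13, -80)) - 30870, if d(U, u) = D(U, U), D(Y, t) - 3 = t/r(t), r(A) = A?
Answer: -19279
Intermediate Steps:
D(Y, t) = 4 (D(Y, t) = 3 + t/t = 3 + 1 = 4)
d(U, u) = 4
(11587 + d(-61 - 1*13, -80)) - 30870 = (11587 + 4) - 30870 = 11591 - 30870 = -19279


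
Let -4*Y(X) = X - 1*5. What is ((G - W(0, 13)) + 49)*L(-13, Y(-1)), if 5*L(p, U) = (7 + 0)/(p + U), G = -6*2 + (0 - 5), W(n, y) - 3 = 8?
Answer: -294/115 ≈ -2.5565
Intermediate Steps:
W(n, y) = 11 (W(n, y) = 3 + 8 = 11)
Y(X) = 5/4 - X/4 (Y(X) = -(X - 1*5)/4 = -(X - 5)/4 = -(-5 + X)/4 = 5/4 - X/4)
G = -17 (G = -12 - 5 = -17)
L(p, U) = 7/(5*(U + p)) (L(p, U) = ((7 + 0)/(p + U))/5 = (7/(U + p))/5 = 7/(5*(U + p)))
((G - W(0, 13)) + 49)*L(-13, Y(-1)) = ((-17 - 1*11) + 49)*(7/(5*((5/4 - ¼*(-1)) - 13))) = ((-17 - 11) + 49)*(7/(5*((5/4 + ¼) - 13))) = (-28 + 49)*(7/(5*(3/2 - 13))) = 21*(7/(5*(-23/2))) = 21*((7/5)*(-2/23)) = 21*(-14/115) = -294/115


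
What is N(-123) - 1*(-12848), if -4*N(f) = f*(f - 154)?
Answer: 17321/4 ≈ 4330.3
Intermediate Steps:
N(f) = -f*(-154 + f)/4 (N(f) = -f*(f - 154)/4 = -f*(-154 + f)/4)
N(-123) - 1*(-12848) = (1/4)*(-123)*(154 - 1*(-123)) - 1*(-12848) = (1/4)*(-123)*(154 + 123) + 12848 = (1/4)*(-123)*277 + 12848 = -34071/4 + 12848 = 17321/4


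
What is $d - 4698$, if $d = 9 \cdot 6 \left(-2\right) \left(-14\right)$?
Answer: $-3186$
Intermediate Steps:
$d = 1512$ ($d = 9 \left(-12\right) \left(-14\right) = \left(-108\right) \left(-14\right) = 1512$)
$d - 4698 = 1512 - 4698 = -3186$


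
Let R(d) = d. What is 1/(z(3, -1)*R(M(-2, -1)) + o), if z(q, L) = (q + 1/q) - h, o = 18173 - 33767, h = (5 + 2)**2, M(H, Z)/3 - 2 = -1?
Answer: -1/15731 ≈ -6.3569e-5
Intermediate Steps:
M(H, Z) = 3 (M(H, Z) = 6 + 3*(-1) = 6 - 3 = 3)
h = 49 (h = 7**2 = 49)
o = -15594
z(q, L) = -49 + q + 1/q (z(q, L) = (q + 1/q) - 1*49 = (q + 1/q) - 49 = -49 + q + 1/q)
1/(z(3, -1)*R(M(-2, -1)) + o) = 1/((-49 + 3 + 1/3)*3 - 15594) = 1/(-137/3*3 - 15594) = 1/(-137 - 15594) = 1/(-15731) = -1/15731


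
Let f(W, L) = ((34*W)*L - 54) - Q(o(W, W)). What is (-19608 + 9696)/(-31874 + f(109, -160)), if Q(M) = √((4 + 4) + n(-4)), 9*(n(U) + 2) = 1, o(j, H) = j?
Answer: 5067728064/319487737531 - 29736*√55/3514365112841 ≈ 0.015862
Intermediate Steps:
n(U) = -17/9 (n(U) = -2 + (⅑)*1 = -2 + ⅑ = -17/9)
Q(M) = √55/3 (Q(M) = √((4 + 4) - 17/9) = √(8 - 17/9) = √(55/9) = √55/3)
f(W, L) = -54 - √55/3 + 34*L*W (f(W, L) = ((34*W)*L - 54) - √55/3 = (34*L*W - 54) - √55/3 = (-54 + 34*L*W) - √55/3 = -54 - √55/3 + 34*L*W)
(-19608 + 9696)/(-31874 + f(109, -160)) = (-19608 + 9696)/(-31874 + (-54 - √55/3 + 34*(-160)*109)) = -9912/(-31874 + (-54 - √55/3 - 592960)) = -9912/(-31874 + (-593014 - √55/3)) = -9912/(-624888 - √55/3)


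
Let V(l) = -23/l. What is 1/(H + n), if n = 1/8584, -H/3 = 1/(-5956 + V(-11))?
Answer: 187397304/116255 ≈ 1612.0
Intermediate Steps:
H = 11/21831 (H = -3/(-5956 - 23/(-11)) = -3/(-5956 - 23*(-1/11)) = -3/(-5956 + 23/11) = -3/(-65493/11) = -3*(-11/65493) = 11/21831 ≈ 0.00050387)
n = 1/8584 ≈ 0.00011650
1/(H + n) = 1/(11/21831 + 1/8584) = 1/(116255/187397304) = 187397304/116255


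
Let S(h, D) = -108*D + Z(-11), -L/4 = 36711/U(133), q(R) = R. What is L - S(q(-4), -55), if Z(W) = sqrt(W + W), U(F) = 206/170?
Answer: -13093560/103 - I*sqrt(22) ≈ -1.2712e+5 - 4.6904*I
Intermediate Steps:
U(F) = 103/85 (U(F) = 206*(1/170) = 103/85)
Z(W) = sqrt(2)*sqrt(W) (Z(W) = sqrt(2*W) = sqrt(2)*sqrt(W))
L = -12481740/103 (L = -146844/103/85 = -146844*85/103 = -4*3120435/103 = -12481740/103 ≈ -1.2118e+5)
S(h, D) = -108*D + I*sqrt(22) (S(h, D) = -108*D + sqrt(2)*sqrt(-11) = -108*D + sqrt(2)*(I*sqrt(11)) = -108*D + I*sqrt(22))
L - S(q(-4), -55) = -12481740/103 - (-108*(-55) + I*sqrt(22)) = -12481740/103 - (5940 + I*sqrt(22)) = -12481740/103 + (-5940 - I*sqrt(22)) = -13093560/103 - I*sqrt(22)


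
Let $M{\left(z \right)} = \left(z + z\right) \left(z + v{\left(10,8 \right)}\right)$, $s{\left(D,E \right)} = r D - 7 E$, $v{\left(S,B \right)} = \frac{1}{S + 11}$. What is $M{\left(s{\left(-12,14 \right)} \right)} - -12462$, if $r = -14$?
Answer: $\frac{66806}{3} \approx 22269.0$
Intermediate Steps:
$v{\left(S,B \right)} = \frac{1}{11 + S}$
$s{\left(D,E \right)} = - 14 D - 7 E$
$M{\left(z \right)} = 2 z \left(\frac{1}{21} + z\right)$ ($M{\left(z \right)} = \left(z + z\right) \left(z + \frac{1}{11 + 10}\right) = 2 z \left(z + \frac{1}{21}\right) = 2 z \left(\frac{1}{21} + z\right)$)
$M{\left(s{\left(-12,14 \right)} \right)} - -12462 = \frac{2 \left(\left(-14\right) \left(-12\right) - 98\right) \left(1 + 21 \left(\left(-14\right) \left(-12\right) - 98\right)\right)}{21} - -12462 = \frac{2 \left(168 - 98\right) \left(1 + 21 \left(168 - 98\right)\right)}{21} + \left(-10428 + 22890\right) = \frac{2}{21} \cdot 70 \left(1 + 21 \cdot 70\right) + 12462 = \frac{2}{21} \cdot 70 \left(1 + 1470\right) + 12462 = \frac{2}{21} \cdot 70 \cdot 1471 + 12462 = \frac{29420}{3} + 12462 = \frac{66806}{3}$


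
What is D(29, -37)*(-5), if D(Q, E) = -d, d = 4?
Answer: 20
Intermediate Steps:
D(Q, E) = -4 (D(Q, E) = -1*4 = -4)
D(29, -37)*(-5) = -4*(-5) = 20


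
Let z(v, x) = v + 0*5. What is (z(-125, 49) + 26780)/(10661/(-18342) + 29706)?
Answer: 488906010/544856791 ≈ 0.89731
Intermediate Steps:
z(v, x) = v (z(v, x) = v + 0 = v)
(z(-125, 49) + 26780)/(10661/(-18342) + 29706) = (-125 + 26780)/(10661/(-18342) + 29706) = 26655/(10661*(-1/18342) + 29706) = 26655/(-10661/18342 + 29706) = 26655/(544856791/18342) = 26655*(18342/544856791) = 488906010/544856791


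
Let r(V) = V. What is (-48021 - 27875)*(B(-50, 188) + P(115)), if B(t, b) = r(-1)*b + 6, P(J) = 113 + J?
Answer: -3491216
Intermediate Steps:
B(t, b) = 6 - b (B(t, b) = -b + 6 = 6 - b)
(-48021 - 27875)*(B(-50, 188) + P(115)) = (-48021 - 27875)*((6 - 1*188) + (113 + 115)) = -75896*((6 - 188) + 228) = -75896*(-182 + 228) = -75896*46 = -3491216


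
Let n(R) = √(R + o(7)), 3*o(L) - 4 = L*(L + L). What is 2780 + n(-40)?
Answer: 2780 + I*√6 ≈ 2780.0 + 2.4495*I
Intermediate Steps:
o(L) = 4/3 + 2*L²/3 (o(L) = 4/3 + (L*(L + L))/3 = 4/3 + (L*(2*L))/3 = 4/3 + (2*L²)/3 = 4/3 + 2*L²/3)
n(R) = √(34 + R) (n(R) = √(R + (4/3 + (⅔)*7²)) = √(R + (4/3 + (⅔)*49)) = √(R + (4/3 + 98/3)) = √(R + 34) = √(34 + R))
2780 + n(-40) = 2780 + √(34 - 40) = 2780 + √(-6) = 2780 + I*√6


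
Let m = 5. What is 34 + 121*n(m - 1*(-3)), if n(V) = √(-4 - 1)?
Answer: 34 + 121*I*√5 ≈ 34.0 + 270.56*I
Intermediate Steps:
n(V) = I*√5 (n(V) = √(-5) = I*√5)
34 + 121*n(m - 1*(-3)) = 34 + 121*(I*√5) = 34 + 121*I*√5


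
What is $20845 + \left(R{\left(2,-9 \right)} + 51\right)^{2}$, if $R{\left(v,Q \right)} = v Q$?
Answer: $21934$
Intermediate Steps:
$R{\left(v,Q \right)} = Q v$
$20845 + \left(R{\left(2,-9 \right)} + 51\right)^{2} = 20845 + \left(\left(-9\right) 2 + 51\right)^{2} = 20845 + \left(-18 + 51\right)^{2} = 20845 + 33^{2} = 20845 + 1089 = 21934$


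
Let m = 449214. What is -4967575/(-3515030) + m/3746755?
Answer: 4038257431109/2633991245530 ≈ 1.5331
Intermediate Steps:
-4967575/(-3515030) + m/3746755 = -4967575/(-3515030) + 449214/3746755 = -4967575*(-1/3515030) + 449214*(1/3746755) = 993515/703006 + 449214/3746755 = 4038257431109/2633991245530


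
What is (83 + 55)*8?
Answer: 1104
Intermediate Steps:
(83 + 55)*8 = 138*8 = 1104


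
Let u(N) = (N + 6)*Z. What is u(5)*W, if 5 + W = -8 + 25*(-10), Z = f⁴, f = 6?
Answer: -3749328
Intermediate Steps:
Z = 1296 (Z = 6⁴ = 1296)
W = -263 (W = -5 + (-8 + 25*(-10)) = -5 + (-8 - 250) = -5 - 258 = -263)
u(N) = 7776 + 1296*N (u(N) = (N + 6)*1296 = (6 + N)*1296 = 7776 + 1296*N)
u(5)*W = (7776 + 1296*5)*(-263) = (7776 + 6480)*(-263) = 14256*(-263) = -3749328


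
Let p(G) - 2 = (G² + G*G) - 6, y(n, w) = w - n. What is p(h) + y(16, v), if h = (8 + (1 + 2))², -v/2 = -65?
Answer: 29392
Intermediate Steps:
v = 130 (v = -2*(-65) = 130)
h = 121 (h = (8 + 3)² = 11² = 121)
p(G) = -4 + 2*G² (p(G) = 2 + ((G² + G*G) - 6) = 2 + ((G² + G²) - 6) = 2 + (2*G² - 6) = 2 + (-6 + 2*G²) = -4 + 2*G²)
p(h) + y(16, v) = (-4 + 2*121²) + (130 - 1*16) = (-4 + 2*14641) + (130 - 16) = (-4 + 29282) + 114 = 29278 + 114 = 29392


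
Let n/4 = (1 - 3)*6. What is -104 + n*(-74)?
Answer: 3448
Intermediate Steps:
n = -48 (n = 4*((1 - 3)*6) = 4*(-2*6) = 4*(-12) = -48)
-104 + n*(-74) = -104 - 48*(-74) = -104 + 3552 = 3448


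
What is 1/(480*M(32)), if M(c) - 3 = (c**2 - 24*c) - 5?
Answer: 1/121920 ≈ 8.2021e-6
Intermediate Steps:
M(c) = -2 + c**2 - 24*c (M(c) = 3 + ((c**2 - 24*c) - 5) = 3 + (-5 + c**2 - 24*c) = -2 + c**2 - 24*c)
1/(480*M(32)) = 1/(480*(-2 + 32**2 - 24*32)) = 1/(480*(-2 + 1024 - 768)) = 1/(480*254) = 1/121920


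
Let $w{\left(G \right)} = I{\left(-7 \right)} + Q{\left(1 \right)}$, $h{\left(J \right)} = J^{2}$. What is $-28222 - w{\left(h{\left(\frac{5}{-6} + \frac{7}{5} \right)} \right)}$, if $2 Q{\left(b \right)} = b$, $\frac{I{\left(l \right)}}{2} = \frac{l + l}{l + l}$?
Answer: $- \frac{56449}{2} \approx -28225.0$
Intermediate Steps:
$I{\left(l \right)} = 2$ ($I{\left(l \right)} = 2 \frac{l + l}{l + l} = 2 \frac{2 l}{2 l} = 2 \cdot 2 l \frac{1}{2 l} = 2 \cdot 1 = 2$)
$Q{\left(b \right)} = \frac{b}{2}$
$w{\left(G \right)} = \frac{5}{2}$ ($w{\left(G \right)} = 2 + \frac{1}{2} \cdot 1 = 2 + \frac{1}{2} = \frac{5}{2}$)
$-28222 - w{\left(h{\left(\frac{5}{-6} + \frac{7}{5} \right)} \right)} = -28222 - \frac{5}{2} = - \frac{56449}{2}$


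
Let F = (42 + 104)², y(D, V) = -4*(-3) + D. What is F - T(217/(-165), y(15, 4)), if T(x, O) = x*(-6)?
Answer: 1171946/55 ≈ 21308.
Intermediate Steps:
y(D, V) = 12 + D
T(x, O) = -6*x
F = 21316 (F = 146² = 21316)
F - T(217/(-165), y(15, 4)) = 21316 - (-6)*217/(-165) = 21316 - (-6)*217*(-1/165) = 21316 - (-6)*(-217)/165 = 21316 - 1*434/55 = 21316 - 434/55 = 1171946/55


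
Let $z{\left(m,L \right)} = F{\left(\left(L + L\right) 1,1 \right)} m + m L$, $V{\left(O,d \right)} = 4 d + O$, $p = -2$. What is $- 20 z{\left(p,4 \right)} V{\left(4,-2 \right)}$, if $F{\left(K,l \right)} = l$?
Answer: $-800$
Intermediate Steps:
$V{\left(O,d \right)} = O + 4 d$
$z{\left(m,L \right)} = m + L m$ ($z{\left(m,L \right)} = 1 m + m L = m + L m$)
$- 20 z{\left(p,4 \right)} V{\left(4,-2 \right)} = - 20 \left(- 2 \left(1 + 4\right)\right) \left(4 + 4 \left(-2\right)\right) = - 20 \left(\left(-2\right) 5\right) \left(4 - 8\right) = \left(-20\right) \left(-10\right) \left(-4\right) = 200 \left(-4\right) = -800$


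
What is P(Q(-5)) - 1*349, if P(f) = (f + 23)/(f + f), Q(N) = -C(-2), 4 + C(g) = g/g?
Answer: -1034/3 ≈ -344.67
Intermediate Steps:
C(g) = -3 (C(g) = -4 + g/g = -4 + 1 = -3)
Q(N) = 3 (Q(N) = -1*(-3) = 3)
P(f) = (23 + f)/(2*f) (P(f) = (23 + f)/((2*f)) = (23 + f)*(1/(2*f)) = (23 + f)/(2*f))
P(Q(-5)) - 1*349 = (1/2)*(23 + 3)/3 - 1*349 = (1/2)*(1/3)*26 - 349 = 13/3 - 349 = -1034/3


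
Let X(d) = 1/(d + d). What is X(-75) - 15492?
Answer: -2323801/150 ≈ -15492.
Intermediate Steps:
X(d) = 1/(2*d)
X(-75) - 15492 = (1/2)/(-75) - 15492 = (1/2)*(-1/75) - 15492 = -1/150 - 15492 = -2323801/150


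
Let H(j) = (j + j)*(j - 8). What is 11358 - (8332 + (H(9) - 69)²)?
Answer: 425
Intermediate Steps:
H(j) = 2*j*(-8 + j) (H(j) = (2*j)*(-8 + j) = 2*j*(-8 + j))
11358 - (8332 + (H(9) - 69)²) = 11358 - (8332 + (2*9*(-8 + 9) - 69)²) = 11358 - (8332 + (2*9*1 - 69)²) = 11358 - (8332 + (18 - 69)²) = 11358 - (8332 + (-51)²) = 11358 - (8332 + 2601) = 11358 - 1*10933 = 11358 - 10933 = 425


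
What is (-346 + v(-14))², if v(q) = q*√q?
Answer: 116972 + 9688*I*√14 ≈ 1.1697e+5 + 36249.0*I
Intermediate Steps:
v(q) = q^(3/2)
(-346 + v(-14))² = (-346 + (-14)^(3/2))² = (-346 - 14*I*√14)²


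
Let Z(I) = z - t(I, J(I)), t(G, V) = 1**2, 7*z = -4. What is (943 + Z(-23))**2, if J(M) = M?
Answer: 43428100/49 ≈ 8.8629e+5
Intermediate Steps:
z = -4/7 (z = (1/7)*(-4) = -4/7 ≈ -0.57143)
t(G, V) = 1
Z(I) = -11/7 (Z(I) = -4/7 - 1*1 = -4/7 - 1 = -11/7)
(943 + Z(-23))**2 = (943 - 11/7)**2 = (6590/7)**2 = 43428100/49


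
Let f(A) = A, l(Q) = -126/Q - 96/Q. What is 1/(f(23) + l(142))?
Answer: 71/1522 ≈ 0.046649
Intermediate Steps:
l(Q) = -222/Q
1/(f(23) + l(142)) = 1/(23 - 222/142) = 1/(23 - 222*1/142) = 1/(23 - 111/71) = 1/(1522/71) = 71/1522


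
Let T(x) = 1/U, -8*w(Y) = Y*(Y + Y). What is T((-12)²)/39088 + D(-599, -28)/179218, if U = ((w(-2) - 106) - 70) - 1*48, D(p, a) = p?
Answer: -2634132209/788093233200 ≈ -0.0033424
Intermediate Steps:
w(Y) = -Y²/4 (w(Y) = -Y*(Y + Y)/8 = -Y*2*Y/8 = -Y²/4)
U = -225 (U = ((-¼*(-2)² - 106) - 70) - 1*48 = ((-¼*4 - 106) - 70) - 48 = ((-1 - 106) - 70) - 48 = (-107 - 70) - 48 = -177 - 48 = -225)
T(x) = -1/225 (T(x) = 1/(-225) = -1/225)
T((-12)²)/39088 + D(-599, -28)/179218 = -1/225/39088 - 599/179218 = -1/225*1/39088 - 599*1/179218 = -1/8794800 - 599/179218 = -2634132209/788093233200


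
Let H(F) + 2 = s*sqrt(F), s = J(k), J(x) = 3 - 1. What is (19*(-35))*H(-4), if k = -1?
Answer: 1330 - 2660*I ≈ 1330.0 - 2660.0*I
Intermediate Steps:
J(x) = 2
s = 2
H(F) = -2 + 2*sqrt(F)
(19*(-35))*H(-4) = (19*(-35))*(-2 + 2*sqrt(-4)) = -665*(-2 + 2*(2*I)) = -665*(-2 + 4*I) = 1330 - 2660*I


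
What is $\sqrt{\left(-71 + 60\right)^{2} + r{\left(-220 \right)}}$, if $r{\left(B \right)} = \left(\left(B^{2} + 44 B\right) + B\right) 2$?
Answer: $3 \sqrt{8569} \approx 277.71$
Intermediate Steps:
$r{\left(B \right)} = 2 B^{2} + 90 B$ ($r{\left(B \right)} = \left(B^{2} + 45 B\right) 2 = 2 B^{2} + 90 B$)
$\sqrt{\left(-71 + 60\right)^{2} + r{\left(-220 \right)}} = \sqrt{\left(-71 + 60\right)^{2} + 2 \left(-220\right) \left(45 - 220\right)} = \sqrt{\left(-11\right)^{2} + 2 \left(-220\right) \left(-175\right)} = \sqrt{121 + 77000} = \sqrt{77121} = 3 \sqrt{8569}$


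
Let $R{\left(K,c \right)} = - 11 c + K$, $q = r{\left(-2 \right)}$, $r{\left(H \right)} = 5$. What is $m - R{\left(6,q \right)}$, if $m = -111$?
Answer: $-62$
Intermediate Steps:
$q = 5$
$R{\left(K,c \right)} = K - 11 c$
$m - R{\left(6,q \right)} = -111 - \left(6 - 55\right) = -111 - -49 = -111 + 49 = -62$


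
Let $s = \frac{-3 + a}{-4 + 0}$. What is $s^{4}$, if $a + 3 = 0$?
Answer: $\frac{81}{16} \approx 5.0625$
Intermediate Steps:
$a = -3$ ($a = -3 + 0 = -3$)
$s = \frac{3}{2}$ ($s = \frac{-3 - 3}{-4 + 0} = - \frac{6}{-4} = \left(-6\right) \left(- \frac{1}{4}\right) = \frac{3}{2} \approx 1.5$)
$s^{4} = \left(\frac{3}{2}\right)^{4} = \frac{81}{16}$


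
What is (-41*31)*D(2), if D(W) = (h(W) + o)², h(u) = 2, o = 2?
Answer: -20336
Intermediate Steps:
D(W) = 16 (D(W) = (2 + 2)² = 4² = 16)
(-41*31)*D(2) = -41*31*16 = -1271*16 = -20336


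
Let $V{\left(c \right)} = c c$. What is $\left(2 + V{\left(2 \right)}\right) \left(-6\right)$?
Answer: $-36$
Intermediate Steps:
$V{\left(c \right)} = c^{2}$
$\left(2 + V{\left(2 \right)}\right) \left(-6\right) = \left(2 + 2^{2}\right) \left(-6\right) = \left(2 + 4\right) \left(-6\right) = 6 \left(-6\right) = -36$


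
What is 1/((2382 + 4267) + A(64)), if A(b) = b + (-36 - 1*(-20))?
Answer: 1/6697 ≈ 0.00014932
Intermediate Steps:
A(b) = -16 + b (A(b) = b + (-36 + 20) = b - 16 = -16 + b)
1/((2382 + 4267) + A(64)) = 1/((2382 + 4267) + (-16 + 64)) = 1/(6649 + 48) = 1/6697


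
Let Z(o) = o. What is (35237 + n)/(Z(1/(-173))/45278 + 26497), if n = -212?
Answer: 91451372450/69184497239 ≈ 1.3218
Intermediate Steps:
(35237 + n)/(Z(1/(-173))/45278 + 26497) = (35237 - 212)/(1/(-173*45278) + 26497) = 35025/(-1/173*1/45278 + 26497) = 35025/(-1/7833094 + 26497) = 35025/(207553491717/7833094) = 35025*(7833094/207553491717) = 91451372450/69184497239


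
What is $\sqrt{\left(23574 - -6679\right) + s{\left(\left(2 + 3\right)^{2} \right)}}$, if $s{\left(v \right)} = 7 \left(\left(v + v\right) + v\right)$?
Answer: $\sqrt{30778} \approx 175.44$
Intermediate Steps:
$s{\left(v \right)} = 21 v$ ($s{\left(v \right)} = 7 \left(2 v + v\right) = 7 \cdot 3 v = 21 v$)
$\sqrt{\left(23574 - -6679\right) + s{\left(\left(2 + 3\right)^{2} \right)}} = \sqrt{\left(23574 - -6679\right) + 21 \left(2 + 3\right)^{2}} = \sqrt{\left(23574 + 6679\right) + 21 \cdot 5^{2}} = \sqrt{30253 + 21 \cdot 25} = \sqrt{30253 + 525} = \sqrt{30778}$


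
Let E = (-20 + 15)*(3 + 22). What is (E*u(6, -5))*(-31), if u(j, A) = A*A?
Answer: 96875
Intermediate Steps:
u(j, A) = A**2
E = -125 (E = -5*25 = -125)
(E*u(6, -5))*(-31) = -125*(-5)**2*(-31) = -125*25*(-31) = -3125*(-31) = 96875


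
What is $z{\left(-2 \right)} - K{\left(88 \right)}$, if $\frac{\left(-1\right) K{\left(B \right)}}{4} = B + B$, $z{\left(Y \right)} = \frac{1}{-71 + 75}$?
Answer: $\frac{2817}{4} \approx 704.25$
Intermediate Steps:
$z{\left(Y \right)} = \frac{1}{4}$
$K{\left(B \right)} = - 8 B$ ($K{\left(B \right)} = - 4 \left(B + B\right) = - 4 \cdot 2 B = - 8 B$)
$z{\left(-2 \right)} - K{\left(88 \right)} = \frac{1}{4} - \left(-8\right) 88 = \frac{1}{4} - -704 = \frac{1}{4} + 704 = \frac{2817}{4}$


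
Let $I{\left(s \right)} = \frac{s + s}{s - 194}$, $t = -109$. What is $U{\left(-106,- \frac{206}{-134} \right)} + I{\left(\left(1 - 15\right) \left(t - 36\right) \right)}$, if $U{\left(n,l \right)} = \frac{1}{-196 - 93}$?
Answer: $\frac{17228}{7803} \approx 2.2079$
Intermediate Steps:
$I{\left(s \right)} = \frac{2 s}{-194 + s}$
$U{\left(n,l \right)} = - \frac{1}{289}$ ($U{\left(n,l \right)} = \frac{1}{-289} = - \frac{1}{289}$)
$U{\left(-106,- \frac{206}{-134} \right)} + I{\left(\left(1 - 15\right) \left(t - 36\right) \right)} = - \frac{1}{289} + \frac{2 \left(1 - 15\right) \left(-109 - 36\right)}{-194 + \left(1 - 15\right) \left(-109 - 36\right)} = - \frac{1}{289} + \frac{2 \left(\left(-14\right) \left(-145\right)\right)}{-194 - -2030} = - \frac{1}{289} + 2 \cdot 2030 \frac{1}{-194 + 2030} = - \frac{1}{289} + 2 \cdot 2030 \cdot \frac{1}{1836} = - \frac{1}{289} + \frac{1015}{459} = \frac{17228}{7803}$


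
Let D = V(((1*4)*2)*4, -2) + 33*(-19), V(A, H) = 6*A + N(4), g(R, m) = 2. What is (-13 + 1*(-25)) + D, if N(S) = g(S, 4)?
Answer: -471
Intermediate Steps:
N(S) = 2
V(A, H) = 2 + 6*A (V(A, H) = 6*A + 2 = 2 + 6*A)
D = -433 (D = (2 + 6*(((1*4)*2)*4)) + 33*(-19) = (2 + 6*((4*2)*4)) - 627 = (2 + 6*(8*4)) - 627 = (2 + 6*32) - 627 = (2 + 192) - 627 = 194 - 627 = -433)
(-13 + 1*(-25)) + D = (-13 + 1*(-25)) - 433 = (-13 - 25) - 433 = -38 - 433 = -471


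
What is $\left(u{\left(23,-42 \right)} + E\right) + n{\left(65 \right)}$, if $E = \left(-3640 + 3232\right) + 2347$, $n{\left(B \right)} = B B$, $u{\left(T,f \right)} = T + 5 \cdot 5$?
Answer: $6212$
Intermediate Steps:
$u{\left(T,f \right)} = 25 + T$ ($u{\left(T,f \right)} = T + 25 = 25 + T$)
$n{\left(B \right)} = B^{2}$
$E = 1939$ ($E = -408 + 2347 = 1939$)
$\left(u{\left(23,-42 \right)} + E\right) + n{\left(65 \right)} = \left(\left(25 + 23\right) + 1939\right) + 65^{2} = \left(48 + 1939\right) + 4225 = 1987 + 4225 = 6212$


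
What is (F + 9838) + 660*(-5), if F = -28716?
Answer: -22178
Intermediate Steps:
(F + 9838) + 660*(-5) = (-28716 + 9838) + 660*(-5) = -18878 - 3300 = -22178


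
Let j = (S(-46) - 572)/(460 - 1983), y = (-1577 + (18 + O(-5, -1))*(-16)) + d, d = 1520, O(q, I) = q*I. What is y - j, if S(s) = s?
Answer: -647893/1523 ≈ -425.41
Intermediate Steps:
O(q, I) = I*q
y = -425 (y = (-1577 + (18 - 1*(-5))*(-16)) + 1520 = (-1577 + (18 + 5)*(-16)) + 1520 = (-1577 + 23*(-16)) + 1520 = (-1577 - 368) + 1520 = -1945 + 1520 = -425)
j = 618/1523 (j = (-46 - 572)/(460 - 1983) = -618/(-1523) = -618*(-1/1523) = 618/1523 ≈ 0.40578)
y - j = -425 - 1*618/1523 = -425 - 618/1523 = -647893/1523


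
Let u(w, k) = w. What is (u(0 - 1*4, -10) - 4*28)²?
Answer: 13456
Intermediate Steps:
(u(0 - 1*4, -10) - 4*28)² = ((0 - 1*4) - 4*28)² = ((0 - 4) - 112)² = (-4 - 112)² = (-116)² = 13456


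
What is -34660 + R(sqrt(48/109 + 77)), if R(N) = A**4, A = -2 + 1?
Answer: -34659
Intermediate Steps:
A = -1
R(N) = 1 (R(N) = (-1)**4 = 1)
-34660 + R(sqrt(48/109 + 77)) = -34660 + 1 = -34659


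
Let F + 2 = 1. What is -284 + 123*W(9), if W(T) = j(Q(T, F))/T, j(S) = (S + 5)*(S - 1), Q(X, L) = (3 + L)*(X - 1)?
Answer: 4021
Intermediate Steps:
F = -1 (F = -2 + 1 = -1)
Q(X, L) = (-1 + X)*(3 + L) (Q(X, L) = (3 + L)*(-1 + X) = (-1 + X)*(3 + L))
j(S) = (-1 + S)*(5 + S) (j(S) = (5 + S)*(-1 + S) = (-1 + S)*(5 + S))
W(T) = (-13 + (-2 + 2*T)² + 8*T)/T (W(T) = (-5 + (-3 - 1*(-1) + 3*T - T)² + 4*(-3 - 1*(-1) + 3*T - T))/T = (-5 + (-3 + 1 + 3*T - T)² + 4*(-3 + 1 + 3*T - T))/T = (-5 + (-2 + 2*T)² + 4*(-2 + 2*T))/T = (-5 + (-2 + 2*T)² + (-8 + 8*T))/T = (-13 + (-2 + 2*T)² + 8*T)/T)
-284 + 123*W(9) = -284 + 123*(-9/9 + 4*9) = -284 + 123*(-9*⅑ + 36) = -284 + 123*(-1 + 36) = -284 + 123*35 = -284 + 4305 = 4021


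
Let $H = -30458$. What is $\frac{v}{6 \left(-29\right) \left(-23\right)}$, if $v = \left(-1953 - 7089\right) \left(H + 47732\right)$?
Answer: $- \frac{26031918}{667} \approx -39028.0$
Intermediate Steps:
$v = -156191508$ ($v = \left(-1953 - 7089\right) \left(-30458 + 47732\right) = \left(-9042\right) 17274 = -156191508$)
$\frac{v}{6 \left(-29\right) \left(-23\right)} = - \frac{156191508}{6 \left(-29\right) \left(-23\right)} = - \frac{156191508}{\left(-174\right) \left(-23\right)} = - \frac{156191508}{4002} = \left(-156191508\right) \frac{1}{4002} = - \frac{26031918}{667}$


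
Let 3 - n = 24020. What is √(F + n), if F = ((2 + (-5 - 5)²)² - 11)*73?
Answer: 4*√45917 ≈ 857.13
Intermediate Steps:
n = -24017 (n = 3 - 1*24020 = 3 - 24020 = -24017)
F = 758689 (F = ((2 + (-10)²)² - 11)*73 = ((2 + 100)² - 11)*73 = (102² - 11)*73 = (10404 - 11)*73 = 10393*73 = 758689)
√(F + n) = √(758689 - 24017) = √734672 = 4*√45917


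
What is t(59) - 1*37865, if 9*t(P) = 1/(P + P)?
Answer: -40212629/1062 ≈ -37865.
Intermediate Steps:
t(P) = 1/(18*P) (t(P) = 1/(9*(P + P)) = 1/(9*((2*P))) = (1/(2*P))/9 = 1/(18*P))
t(59) - 1*37865 = (1/18)/59 - 1*37865 = (1/18)*(1/59) - 37865 = 1/1062 - 37865 = -40212629/1062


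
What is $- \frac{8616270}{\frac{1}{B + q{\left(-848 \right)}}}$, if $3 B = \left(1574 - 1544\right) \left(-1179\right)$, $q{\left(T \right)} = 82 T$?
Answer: $700726774020$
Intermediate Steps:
$B = -11790$ ($B = \frac{\left(1574 - 1544\right) \left(-1179\right)}{3} = \frac{30 \left(-1179\right)}{3} = \frac{1}{3} \left(-35370\right) = -11790$)
$- \frac{8616270}{\frac{1}{B + q{\left(-848 \right)}}} = - \frac{8616270}{\frac{1}{-11790 + 82 \left(-848\right)}} = - \frac{8616270}{\frac{1}{-11790 - 69536}} = - \frac{8616270}{\frac{1}{-81326}} = - \frac{8616270}{- \frac{1}{81326}} = \left(-8616270\right) \left(-81326\right) = 700726774020$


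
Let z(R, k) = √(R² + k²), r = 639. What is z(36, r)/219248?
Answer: 9*√5057/219248 ≈ 0.0029191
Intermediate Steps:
z(36, r)/219248 = √(36² + 639²)/219248 = √(1296 + 408321)*(1/219248) = √409617*(1/219248) = (9*√5057)*(1/219248) = 9*√5057/219248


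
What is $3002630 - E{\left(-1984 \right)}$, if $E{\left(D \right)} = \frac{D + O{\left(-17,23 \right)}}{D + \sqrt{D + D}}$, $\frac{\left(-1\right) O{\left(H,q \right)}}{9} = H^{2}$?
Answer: $\frac{5963218595}{1986} - \frac{4585 i \sqrt{62}}{492528} \approx 3.0026 \cdot 10^{6} - 0.0733 i$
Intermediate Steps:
$O{\left(H,q \right)} = - 9 H^{2}$
$E{\left(D \right)} = \frac{-2601 + D}{D + \sqrt{2} \sqrt{D}}$ ($E{\left(D \right)} = \frac{D - 9 \left(-17\right)^{2}}{D + \sqrt{D + D}} = \frac{D - 2601}{D + \sqrt{2 D}} = \frac{D - 2601}{D + \sqrt{2} \sqrt{D}} = \frac{-2601 + D}{D + \sqrt{2} \sqrt{D}}$)
$3002630 - E{\left(-1984 \right)} = 3002630 - \frac{-2601 - 1984}{-1984 + \sqrt{2} \sqrt{-1984}} = 3002630 - \frac{1}{-1984 + \sqrt{2} \cdot 8 i \sqrt{31}} \left(-4585\right) = 3002630 - \frac{1}{-1984 + 8 i \sqrt{62}} \left(-4585\right) = 3002630 - - \frac{4585}{-1984 + 8 i \sqrt{62}} = 3002630 + \frac{4585}{-1984 + 8 i \sqrt{62}}$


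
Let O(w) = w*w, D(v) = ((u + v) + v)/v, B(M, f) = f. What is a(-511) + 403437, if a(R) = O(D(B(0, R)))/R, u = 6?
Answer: 53831740007891/133432831 ≈ 4.0344e+5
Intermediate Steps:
D(v) = (6 + 2*v)/v (D(v) = ((6 + v) + v)/v = (6 + 2*v)/v)
O(w) = w**2
a(R) = (2 + 6/R)**2/R
a(-511) + 403437 = 4*(3 - 511)**2/(-511)**3 + 403437 = 4*(-1/133432831)*(-508)**2 + 403437 = 4*(-1/133432831)*258064 + 403437 = -1032256/133432831 + 403437 = 53831740007891/133432831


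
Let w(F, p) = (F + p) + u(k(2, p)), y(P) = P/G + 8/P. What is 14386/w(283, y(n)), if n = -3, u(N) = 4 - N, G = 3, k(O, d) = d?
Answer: 14386/287 ≈ 50.125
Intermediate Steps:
y(P) = 8/P + P/3 (y(P) = P/3 + 8/P = 8/P + P/3)
w(F, p) = 4 + F (w(F, p) = (F + p) + (4 - p) = 4 + F)
14386/w(283, y(n)) = 14386/(4 + 283) = 14386/287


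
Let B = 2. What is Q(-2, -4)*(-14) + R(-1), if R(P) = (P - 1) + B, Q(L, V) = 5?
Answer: -70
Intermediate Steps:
R(P) = 1 + P (R(P) = (P - 1) + 2 = (-1 + P) + 2 = 1 + P)
Q(-2, -4)*(-14) + R(-1) = 5*(-14) + (1 - 1) = -70 + 0 = -70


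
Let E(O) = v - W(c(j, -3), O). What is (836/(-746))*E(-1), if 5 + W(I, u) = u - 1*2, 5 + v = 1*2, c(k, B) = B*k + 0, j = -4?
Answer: -2090/373 ≈ -5.6032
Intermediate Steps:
c(k, B) = B*k
v = -3 (v = -5 + 1*2 = -5 + 2 = -3)
W(I, u) = -7 + u (W(I, u) = -5 + (u - 1*2) = -5 + (u - 2) = -5 + (-2 + u) = -7 + u)
E(O) = 4 - O (E(O) = -3 - (-7 + O) = -3 + (7 - O) = 4 - O)
(836/(-746))*E(-1) = (836/(-746))*(4 - 1*(-1)) = (836*(-1/746))*(4 + 1) = -418/373*5 = -2090/373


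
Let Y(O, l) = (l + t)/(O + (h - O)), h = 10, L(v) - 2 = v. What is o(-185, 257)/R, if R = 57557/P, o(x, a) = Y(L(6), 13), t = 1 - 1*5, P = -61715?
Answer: -111087/115114 ≈ -0.96502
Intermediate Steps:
L(v) = 2 + v
t = -4 (t = 1 - 5 = -4)
Y(O, l) = -⅖ + l/10 (Y(O, l) = (l - 4)/(O + (10 - O)) = (-4 + l)/10 = (-4 + l)*(⅒) = -⅖ + l/10)
o(x, a) = 9/10 (o(x, a) = -⅖ + (⅒)*13 = -⅖ + 13/10 = 9/10)
R = -57557/61715 (R = 57557/(-61715) = 57557*(-1/61715) = -57557/61715 ≈ -0.93263)
o(-185, 257)/R = 9/(10*(-57557/61715)) = (9/10)*(-61715/57557) = -111087/115114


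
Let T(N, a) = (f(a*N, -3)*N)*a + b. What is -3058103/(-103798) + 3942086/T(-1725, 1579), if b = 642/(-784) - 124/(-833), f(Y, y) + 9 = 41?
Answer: 61156567898530707/2078965043961230 ≈ 29.417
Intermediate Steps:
f(Y, y) = 32 (f(Y, y) = -9 + 41 = 32)
b = -4465/6664 (b = 642*(-1/784) - 124*(-1/833) = -321/392 + 124/833 = -4465/6664 ≈ -0.67002)
T(N, a) = -4465/6664 + 32*N*a (T(N, a) = (32*N)*a - 4465/6664 = 32*N*a - 4465/6664 = -4465/6664 + 32*N*a)
-3058103/(-103798) + 3942086/T(-1725, 1579) = -3058103/(-103798) + 3942086/(-4465/6664 + 32*(-1725)*1579) = -3058103*(-1/103798) + 3942086/(-4465/6664 - 87160800) = 3058103/103798 + 3942086/(-580839575665/6664) = 3058103/103798 + 3942086*(-6664/580839575665) = 3058103/103798 - 905864176/20028950885 = 61156567898530707/2078965043961230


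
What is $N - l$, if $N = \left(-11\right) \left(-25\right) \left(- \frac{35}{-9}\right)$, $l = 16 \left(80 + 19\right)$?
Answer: $- \frac{4631}{9} \approx -514.56$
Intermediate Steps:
$l = 1584$ ($l = 16 \cdot 99 = 1584$)
$N = \frac{9625}{9}$ ($N = 275 \left(\left(-35\right) \left(- \frac{1}{9}\right)\right) = 275 \cdot \frac{35}{9} = \frac{9625}{9} \approx 1069.4$)
$N - l = \frac{9625}{9} - 1584 = - \frac{4631}{9}$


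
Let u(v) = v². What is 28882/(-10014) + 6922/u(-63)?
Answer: -7552625/6624261 ≈ -1.1401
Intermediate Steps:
28882/(-10014) + 6922/u(-63) = 28882/(-10014) + 6922/((-63)²) = 28882*(-1/10014) + 6922/3969 = -14441/5007 + 6922*(1/3969) = -14441/5007 + 6922/3969 = -7552625/6624261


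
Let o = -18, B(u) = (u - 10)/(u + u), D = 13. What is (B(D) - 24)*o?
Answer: 5589/13 ≈ 429.92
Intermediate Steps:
B(u) = (-10 + u)/(2*u) (B(u) = (-10 + u)/((2*u)) = (-10 + u)*(1/(2*u)) = (-10 + u)/(2*u))
(B(D) - 24)*o = ((½)*(-10 + 13)/13 - 24)*(-18) = ((½)*(1/13)*3 - 24)*(-18) = (3/26 - 24)*(-18) = -621/26*(-18) = 5589/13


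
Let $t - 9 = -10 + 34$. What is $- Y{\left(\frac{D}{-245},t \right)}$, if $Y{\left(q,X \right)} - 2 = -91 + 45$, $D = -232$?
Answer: $44$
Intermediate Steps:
$t = 33$ ($t = 9 + \left(-10 + 34\right) = 9 + 24 = 33$)
$Y{\left(q,X \right)} = -44$ ($Y{\left(q,X \right)} = 2 + \left(-91 + 45\right) = 2 - 46 = -44$)
$- Y{\left(\frac{D}{-245},t \right)} = \left(-1\right) \left(-44\right) = 44$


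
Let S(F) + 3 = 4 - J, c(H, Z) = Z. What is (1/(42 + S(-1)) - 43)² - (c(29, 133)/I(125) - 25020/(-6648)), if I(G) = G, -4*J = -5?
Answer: 3557697545327/1931313250 ≈ 1842.1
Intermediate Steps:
J = 5/4 (J = -¼*(-5) = 5/4 ≈ 1.2500)
S(F) = -¼ (S(F) = -3 + (4 - 1*5/4) = -3 + (4 - 5/4) = -3 + 11/4 = -¼)
(1/(42 + S(-1)) - 43)² - (c(29, 133)/I(125) - 25020/(-6648)) = (1/(42 - ¼) - 43)² - (133/125 - 25020/(-6648)) = (1/(167/4) - 43)² - (133*(1/125) - 25020*(-1/6648)) = (4/167 - 43)² - (133/125 + 2085/554) = (-7177/167)² - 1*334307/69250 = 51509329/27889 - 334307/69250 = 3557697545327/1931313250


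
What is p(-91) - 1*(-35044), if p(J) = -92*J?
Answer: 43416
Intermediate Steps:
p(-91) - 1*(-35044) = -92*(-91) - 1*(-35044) = 8372 + 35044 = 43416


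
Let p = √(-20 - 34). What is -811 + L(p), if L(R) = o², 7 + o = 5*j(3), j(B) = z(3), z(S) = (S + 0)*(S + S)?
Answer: 6078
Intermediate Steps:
z(S) = 2*S² (z(S) = S*(2*S) = 2*S²)
j(B) = 18 (j(B) = 2*3² = 2*9 = 18)
p = 3*I*√6 (p = √(-54) = 3*I*√6 ≈ 7.3485*I)
o = 83 (o = -7 + 5*18 = -7 + 90 = 83)
L(R) = 6889 (L(R) = 83² = 6889)
-811 + L(p) = -811 + 6889 = 6078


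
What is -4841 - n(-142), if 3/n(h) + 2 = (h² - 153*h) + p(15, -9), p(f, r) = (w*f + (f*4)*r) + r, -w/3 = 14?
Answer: -197072272/40709 ≈ -4841.0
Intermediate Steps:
w = -42 (w = -3*14 = -42)
p(f, r) = r - 42*f + 4*f*r (p(f, r) = (-42*f + (f*4)*r) + r = (-42*f + (4*f)*r) + r = (-42*f + 4*f*r) + r = r - 42*f + 4*f*r)
n(h) = 3/(-1181 + h² - 153*h) (n(h) = 3/(-2 + ((h² - 153*h) + (-9 - 42*15 + 4*15*(-9)))) = 3/(-2 + ((h² - 153*h) + (-9 - 630 - 540))) = 3/(-2 + ((h² - 153*h) - 1179)) = 3/(-2 + (-1179 + h² - 153*h)) = 3/(-1181 + h² - 153*h))
-4841 - n(-142) = -4841 - 3/(-1181 + (-142)² - 153*(-142)) = -4841 - 3/(-1181 + 20164 + 21726) = -4841 - 3/40709 = -197072272/40709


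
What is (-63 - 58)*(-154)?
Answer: 18634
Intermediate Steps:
(-63 - 58)*(-154) = -121*(-154) = 18634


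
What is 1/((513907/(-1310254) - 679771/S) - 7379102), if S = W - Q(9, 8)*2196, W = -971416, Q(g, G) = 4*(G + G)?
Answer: -728475018920/5375491309448287783 ≈ -1.3552e-7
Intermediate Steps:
Q(g, G) = 8*G (Q(g, G) = 4*(2*G) = 8*G)
S = -1111960 (S = -971416 - 8*8*2196 = -971416 - 64*2196 = -971416 - 1*140544 = -971416 - 140544 = -1111960)
1/((513907/(-1310254) - 679771/S) - 7379102) = 1/((513907/(-1310254) - 679771/(-1111960)) - 7379102) = 1/((513907*(-1/1310254) - 679771*(-1/1111960)) - 7379102) = 1/((-513907/1310254 + 679771/1111960) - 7379102) = 1/(159614322057/728475018920 - 7379102) = 1/(-5375491309448287783/728475018920) = -728475018920/5375491309448287783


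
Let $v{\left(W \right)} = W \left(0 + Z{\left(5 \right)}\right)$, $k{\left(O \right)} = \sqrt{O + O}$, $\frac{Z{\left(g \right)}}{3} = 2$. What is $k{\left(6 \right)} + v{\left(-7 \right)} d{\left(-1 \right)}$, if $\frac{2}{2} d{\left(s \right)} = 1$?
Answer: $-42 + 2 \sqrt{3} \approx -38.536$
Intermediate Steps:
$d{\left(s \right)} = 1$
$Z{\left(g \right)} = 6$ ($Z{\left(g \right)} = 3 \cdot 2 = 6$)
$k{\left(O \right)} = \sqrt{2} \sqrt{O}$ ($k{\left(O \right)} = \sqrt{2 O} = \sqrt{2} \sqrt{O}$)
$v{\left(W \right)} = 6 W$ ($v{\left(W \right)} = W \left(0 + 6\right) = W 6 = 6 W$)
$k{\left(6 \right)} + v{\left(-7 \right)} d{\left(-1 \right)} = \sqrt{2} \sqrt{6} + 6 \left(-7\right) 1 = 2 \sqrt{3} - 42 = -42 + 2 \sqrt{3}$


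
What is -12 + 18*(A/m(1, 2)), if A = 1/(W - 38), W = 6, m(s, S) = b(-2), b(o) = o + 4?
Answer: -393/32 ≈ -12.281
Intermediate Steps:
b(o) = 4 + o
m(s, S) = 2 (m(s, S) = 4 - 2 = 2)
A = -1/32 (A = 1/(6 - 38) = 1/(-32) = -1/32 ≈ -0.031250)
-12 + 18*(A/m(1, 2)) = -12 + 18*(-1/32/2) = -12 + 18*(-1/32*1/2) = -12 + 18*(-1/64) = -12 - 9/32 = -393/32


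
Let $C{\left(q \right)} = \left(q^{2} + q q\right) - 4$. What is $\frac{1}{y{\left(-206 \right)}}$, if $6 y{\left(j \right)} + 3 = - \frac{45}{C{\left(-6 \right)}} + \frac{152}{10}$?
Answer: $\frac{2040}{3923} \approx 0.52001$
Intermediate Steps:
$C{\left(q \right)} = -4 + 2 q^{2}$ ($C{\left(q \right)} = \left(q^{2} + q^{2}\right) - 4 = 2 q^{2} - 4 = -4 + 2 q^{2}$)
$y{\left(j \right)} = \frac{3923}{2040}$ ($y{\left(j \right)} = - \frac{1}{2} + \frac{- \frac{45}{-4 + 2 \left(-6\right)^{2}} + \frac{152}{10}}{6} = - \frac{1}{2} + \frac{- \frac{45}{-4 + 2 \cdot 36} + 152 \cdot \frac{1}{10}}{6} = - \frac{1}{2} + \frac{- \frac{45}{-4 + 72} + \frac{76}{5}}{6} = - \frac{1}{2} + \frac{- \frac{45}{68} + \frac{76}{5}}{6} = - \frac{1}{2} + \frac{1}{6} \cdot \frac{4943}{340} = - \frac{1}{2} + \frac{4943}{2040} = \frac{3923}{2040}$)
$\frac{1}{y{\left(-206 \right)}} = \frac{1}{\frac{3923}{2040}} = \frac{2040}{3923}$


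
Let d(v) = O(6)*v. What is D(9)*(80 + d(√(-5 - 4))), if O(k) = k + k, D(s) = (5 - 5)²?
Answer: 0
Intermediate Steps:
D(s) = 0 (D(s) = 0² = 0)
O(k) = 2*k
d(v) = 12*v (d(v) = (2*6)*v = 12*v)
D(9)*(80 + d(√(-5 - 4))) = 0*(80 + 12*√(-5 - 4)) = 0*(80 + 12*√(-9)) = 0*(80 + 12*(3*I)) = 0*(80 + 36*I) = 0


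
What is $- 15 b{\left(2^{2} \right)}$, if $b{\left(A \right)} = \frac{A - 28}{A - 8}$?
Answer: $-90$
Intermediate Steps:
$b{\left(A \right)} = \frac{-28 + A}{-8 + A}$
$- 15 b{\left(2^{2} \right)} = - 15 \frac{-28 + 2^{2}}{-8 + 2^{2}} = - 15 \frac{-28 + 4}{-8 + 4} = - 15 \frac{1}{-4} \left(-24\right) = - 15 \left(\left(- \frac{1}{4}\right) \left(-24\right)\right) = \left(-15\right) 6 = -90$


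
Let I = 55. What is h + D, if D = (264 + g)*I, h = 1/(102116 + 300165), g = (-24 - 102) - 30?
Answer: 2389549141/402281 ≈ 5940.0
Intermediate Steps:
g = -156 (g = -126 - 30 = -156)
h = 1/402281 ≈ 2.4858e-6
D = 5940 (D = (264 - 156)*55 = 108*55 = 5940)
h + D = 1/402281 + 5940 = 2389549141/402281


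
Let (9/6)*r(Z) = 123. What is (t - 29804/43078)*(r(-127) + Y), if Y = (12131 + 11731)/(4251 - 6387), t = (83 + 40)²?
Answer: 8216273180235/7667884 ≈ 1.0715e+6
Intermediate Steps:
r(Z) = 82 (r(Z) = (⅔)*123 = 82)
t = 15129 (t = 123² = 15129)
Y = -3977/356 (Y = 23862/(-2136) = 23862*(-1/2136) = -3977/356 ≈ -11.171)
(t - 29804/43078)*(r(-127) + Y) = (15129 - 29804/43078)*(82 - 3977/356) = (15129 - 29804*1/43078)*(25215/356) = (15129 - 14902/21539)*(25215/356) = (325848629/21539)*(25215/356) = 8216273180235/7667884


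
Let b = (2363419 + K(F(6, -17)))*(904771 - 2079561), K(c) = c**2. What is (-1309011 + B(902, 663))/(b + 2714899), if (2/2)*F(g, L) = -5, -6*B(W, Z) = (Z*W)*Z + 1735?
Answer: 404347039/16659285971166 ≈ 2.4272e-5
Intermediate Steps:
B(W, Z) = -1735/6 - W*Z**2/6 (B(W, Z) = -((Z*W)*Z + 1735)/6 = -((W*Z)*Z + 1735)/6 = -(W*Z**2 + 1735)/6 = -(1735 + W*Z**2)/6 = -1735/6 - W*Z**2/6)
F(g, L) = -5
b = -2776550376760 (b = (2363419 + (-5)**2)*(904771 - 2079561) = (2363419 + 25)*(-1174790) = 2363444*(-1174790) = -2776550376760)
(-1309011 + B(902, 663))/(b + 2714899) = (-1309011 + (-1735/6 - 1/6*902*663**2))/(-2776550376760 + 2714899) = (-1309011 + (-1735/6 - 1/6*902*439569))/(-2776547661861) = (-1309011 + (-1735/6 - 66081873))*(-1/2776547661861) = (-1309011 - 396492973/6)*(-1/2776547661861) = -404347039/6*(-1/2776547661861) = 404347039/16659285971166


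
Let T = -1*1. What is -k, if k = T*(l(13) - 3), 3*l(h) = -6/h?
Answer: -41/13 ≈ -3.1538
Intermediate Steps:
T = -1
l(h) = -2/h (l(h) = (-6/h)/3 = -2/h)
k = 41/13 (k = -(-2/13 - 3) = -1*(-41/13) = 41/13 ≈ 3.1538)
-k = -1*41/13 = -41/13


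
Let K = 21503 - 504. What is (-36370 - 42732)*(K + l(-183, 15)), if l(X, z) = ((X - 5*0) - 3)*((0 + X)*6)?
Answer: -17815906154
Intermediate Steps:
K = 20999
l(X, z) = 6*X*(-3 + X) (l(X, z) = ((X + 0) - 3)*(X*6) = (X - 3)*(6*X) = (-3 + X)*(6*X) = 6*X*(-3 + X))
(-36370 - 42732)*(K + l(-183, 15)) = (-36370 - 42732)*(20999 + 6*(-183)*(-3 - 183)) = -79102*(20999 + 6*(-183)*(-186)) = -79102*(20999 + 204228) = -79102*225227 = -17815906154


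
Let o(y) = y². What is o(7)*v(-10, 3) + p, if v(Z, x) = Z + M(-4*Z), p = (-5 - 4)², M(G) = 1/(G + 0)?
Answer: -16311/40 ≈ -407.77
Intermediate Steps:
M(G) = 1/G
p = 81 (p = (-9)² = 81)
v(Z, x) = Z - 1/(4*Z) (v(Z, x) = Z + 1/(-4*Z) = Z - 1/(4*Z))
o(7)*v(-10, 3) + p = 7²*(-10 - ¼/(-10)) + 81 = 49*(-10 - ¼*(-⅒)) + 81 = 49*(-10 + 1/40) + 81 = 49*(-399/40) + 81 = -19551/40 + 81 = -16311/40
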